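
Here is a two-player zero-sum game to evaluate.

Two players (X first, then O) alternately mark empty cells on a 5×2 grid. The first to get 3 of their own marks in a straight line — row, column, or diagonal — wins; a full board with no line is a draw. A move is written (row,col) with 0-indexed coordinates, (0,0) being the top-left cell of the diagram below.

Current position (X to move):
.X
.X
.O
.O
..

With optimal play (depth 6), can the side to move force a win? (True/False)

X winning at [.X/.X/.O/.O/..]: False

p1 X@[.X/.X/.O/.O/..]: (0,0)[XX/.X/.O/.O/..]-1 (1,0)[.X/XX/.O/.O/..]-1 (2,0)[.X/.X/XO/.O/..]-1 (3,0)[.X/.X/.O/XO/..]-1 (4,0)[.X/.X/.O/.O/X.]-1 (4,1)[.X/.X/.O/.O/.X]+0*
p2 O@[.X/.X/.O/.O/.X]: (0,0)[OX/.X/.O/.O/.X]+0* (1,0)[.X/OX/.O/.O/.X]+0 (2,0)[.X/.X/OO/.O/.X]+0 (3,0)[.X/.X/.O/OO/.X]+0 (4,0)[.X/.X/.O/.O/OX]+0
p3 X@[OX/.X/.O/.O/.X]: (1,0)[OX/XX/.O/.O/.X]+0* (2,0)[OX/.X/XO/.O/.X]+0 (3,0)[OX/.X/.O/XO/.X]+0 (4,0)[OX/.X/.O/.O/XX]+0
p4 O@[OX/XX/.O/.O/.X]: (2,0)[OX/XX/OO/.O/.X]+0* (3,0)[OX/XX/.O/OO/.X]+0 (4,0)[OX/XX/.O/.O/OX]+0
p5 X@[OX/XX/OO/.O/.X]: (3,0)[OX/XX/OO/XO/.X]+0* (4,0)[OX/XX/OO/.O/XX]+0
p6 O@[OX/XX/OO/XO/.X]: (4,0)[OX/XX/OO/XO/OX]+0*
p7 X@[OX/XX/OO/XO/OX] terminal +0; root [.X/.X/.O/.O/..] d6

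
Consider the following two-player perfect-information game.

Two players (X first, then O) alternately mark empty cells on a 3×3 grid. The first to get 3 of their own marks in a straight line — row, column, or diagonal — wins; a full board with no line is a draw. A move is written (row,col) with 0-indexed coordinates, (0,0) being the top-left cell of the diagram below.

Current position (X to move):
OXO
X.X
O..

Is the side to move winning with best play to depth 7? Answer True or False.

[OXO/X.X/O..] X move#1: (1,1):+1/OXO/XXX/O..*, (2,1):-1/OXO/X.X/OX., (2,2):-1/OXO/X.X/O.X
[OXO/XXX/O..] end (terminal -1, O#2); searched OXO/X.X/O.. to 7

X winning at [OXO/X.X/O..]: True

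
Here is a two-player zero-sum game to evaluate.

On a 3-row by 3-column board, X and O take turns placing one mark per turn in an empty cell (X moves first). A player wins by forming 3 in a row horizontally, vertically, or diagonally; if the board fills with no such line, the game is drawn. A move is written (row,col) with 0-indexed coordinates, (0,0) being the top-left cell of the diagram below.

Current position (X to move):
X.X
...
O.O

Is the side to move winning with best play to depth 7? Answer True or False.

ply 1, X at X.X/.../O.O | (0,1)=+1→XXX/.../O.O*; (1,0)=-1→X.X/X../O.O; (1,1)=-1→X.X/.X./O.O; (1,2)=-1→X.X/..X/O.O; (2,1)=+0→X.X/.../OXO
ply 2: XXX/.../O.O is terminal -1 (O); from X.X/.../O.O depth 7

X winning at [X.X/.../O.O]: True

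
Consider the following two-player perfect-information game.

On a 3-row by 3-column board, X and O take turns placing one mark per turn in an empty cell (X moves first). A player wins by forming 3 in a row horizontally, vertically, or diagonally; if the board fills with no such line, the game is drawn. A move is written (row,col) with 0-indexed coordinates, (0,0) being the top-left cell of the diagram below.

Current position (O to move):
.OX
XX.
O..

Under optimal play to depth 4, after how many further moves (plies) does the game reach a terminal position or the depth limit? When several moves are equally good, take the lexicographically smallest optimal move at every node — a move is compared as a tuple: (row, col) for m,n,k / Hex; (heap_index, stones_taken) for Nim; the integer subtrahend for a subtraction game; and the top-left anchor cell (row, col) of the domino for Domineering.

PV length from [.OX/XX./O..]: 4 plies

p1 O@[.OX/XX./O..]: (0,0)[OOX/XX./O..]-1 (1,2)[.OX/XXO/O..]+0* (2,1)[.OX/XX./OO.]-1 (2,2)[.OX/XX./O.O]-1
p2 X@[.OX/XXO/O..]: (0,0)[XOX/XXO/O..]+0* (2,1)[.OX/XXO/OX.]+0 (2,2)[.OX/XXO/O.X]+0
p3 O@[XOX/XXO/O..]: (2,1)[XOX/XXO/OO.]-1 (2,2)[XOX/XXO/O.O]+0*
p4 X@[XOX/XXO/O.O]: (2,1)[XOX/XXO/OXO]+0*
p5 O@[XOX/XXO/OXO] terminal +0; root [.OX/XX./O..] d4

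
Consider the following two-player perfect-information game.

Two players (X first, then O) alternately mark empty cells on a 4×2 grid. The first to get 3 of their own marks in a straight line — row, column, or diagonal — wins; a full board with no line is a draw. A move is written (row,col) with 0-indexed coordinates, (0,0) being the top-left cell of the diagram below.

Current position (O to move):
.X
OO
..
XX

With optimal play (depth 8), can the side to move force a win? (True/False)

O winning at [.X/OO/../XX]: False

[.X/OO/../XX] O move#1: (0,0):+0/OX/OO/../XX*, (2,0):+0/.X/OO/O./XX, (2,1):+0/.X/OO/.O/XX
[OX/OO/../XX] X move#2: (2,0):+0/OX/OO/X./XX*, (2,1):-1/OX/OO/.X/XX
[OX/OO/X./XX] O move#3: (2,1):+0/OX/OO/XO/XX*
[OX/OO/XO/XX] end (terminal +0, X#4); searched .X/OO/../XX to 8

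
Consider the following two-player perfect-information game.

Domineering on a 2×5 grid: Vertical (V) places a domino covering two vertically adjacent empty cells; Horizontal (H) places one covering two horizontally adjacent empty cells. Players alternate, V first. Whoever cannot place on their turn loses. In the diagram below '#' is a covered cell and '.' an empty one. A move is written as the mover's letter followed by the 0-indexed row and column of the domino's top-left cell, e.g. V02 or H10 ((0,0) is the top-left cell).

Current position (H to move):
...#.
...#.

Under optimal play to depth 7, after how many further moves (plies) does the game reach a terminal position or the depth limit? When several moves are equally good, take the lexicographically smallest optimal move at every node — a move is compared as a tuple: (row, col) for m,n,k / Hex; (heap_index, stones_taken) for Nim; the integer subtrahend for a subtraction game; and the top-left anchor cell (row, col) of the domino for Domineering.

PV length from [...#./...#.]: 4 plies

[...#./...#.] H move#1: H00:-1/##.#./...#.*, H01:-1/.###./...#., H10:-1/...#./##.#., H11:-1/...#./.###.
[##.#./...#.] V move#2: V02:+1/####./..##.*, V04:-1/##.##/...##
[####./..##.] H move#3: H10:-1/####./####.*
[####./####.] V move#4: V04:+1/#####/#####*
[#####/#####] end (terminal -1, H#5); searched ...#./...#. to 7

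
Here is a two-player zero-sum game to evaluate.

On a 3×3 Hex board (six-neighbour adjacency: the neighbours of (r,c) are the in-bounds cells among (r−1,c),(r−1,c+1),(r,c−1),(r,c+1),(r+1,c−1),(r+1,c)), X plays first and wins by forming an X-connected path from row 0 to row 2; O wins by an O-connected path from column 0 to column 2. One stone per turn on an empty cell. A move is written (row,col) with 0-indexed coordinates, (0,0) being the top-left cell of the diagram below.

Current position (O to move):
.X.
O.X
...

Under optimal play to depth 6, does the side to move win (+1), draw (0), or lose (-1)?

ply 1, O at .X./O.X/... | (0,0)=-1→OX./O.X/...*; (0,2)=-1→.XO/O.X/...; (1,1)=-1→.X./OOX/...; (2,0)=-1→.X./O.X/O..; (2,1)=-1→.X./O.X/.O.; (2,2)=-1→.X./O.X/..O
ply 2, X at OX./O.X/... | (0,2)=+1→OXX/O.X/...*; (1,1)=+1→OX./OXX/...; (2,0)=+1→OX./O.X/X..; (2,1)=+1→OX./O.X/.X.; (2,2)=+1→OX./O.X/..X
ply 3, O at OXX/O.X/... | (1,1)=-1→OXX/OOX/...*; (2,0)=-1→OXX/O.X/O..; (2,1)=-1→OXX/O.X/.O.; (2,2)=-1→OXX/O.X/..O
ply 4, X at OXX/OOX/... | (2,0)=+1→OXX/OOX/X..*; (2,1)=+1→OXX/OOX/.X.; (2,2)=+1→OXX/OOX/..X
ply 5, O at OXX/OOX/X.. | (2,1)=-1→OXX/OOX/XO.*; (2,2)=-1→OXX/OOX/X.O
ply 6, X at OXX/OOX/XO. | (2,2)=+1→OXX/OOX/XOX*
ply 7: OXX/OOX/XOX is terminal -1 (O); from .X./O.X/... depth 6

value(.X./O.X/..., O) = -1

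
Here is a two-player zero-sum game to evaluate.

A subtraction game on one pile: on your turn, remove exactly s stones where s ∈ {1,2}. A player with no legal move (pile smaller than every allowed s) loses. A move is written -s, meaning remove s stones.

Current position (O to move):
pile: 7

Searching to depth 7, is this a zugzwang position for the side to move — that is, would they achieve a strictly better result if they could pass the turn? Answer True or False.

[7] O move#1: -1:+1/6*, -2:-1/5
[6] X move#2: -1:-1/5*, -2:-1/4
[5] O move#3: -1:-1/4, -2:+1/3*
[3] X move#4: -1:-1/2*, -2:-1/1
[2] O move#5: -1:-1/1, -2:+1/0*
[0] end (terminal -1, X#6); searched 7 to 7
if O skipped the turn, X would face:
~ [7] X move#1: -1:+1/6*, -2:-1/5
~ [6] O move#2: -1:-1/5*, -2:-1/4
~ [5] X move#3: -1:-1/4, -2:+1/3*
~ [3] O move#4: -1:-1/2*, -2:-1/1
~ [2] X move#5: -1:-1/1, -2:+1/0*
~ [0] end (terminal -1, O#6); searched 7 to 7
compare (O): move=+1 vs pass=-1

zugzwang(7, O) = False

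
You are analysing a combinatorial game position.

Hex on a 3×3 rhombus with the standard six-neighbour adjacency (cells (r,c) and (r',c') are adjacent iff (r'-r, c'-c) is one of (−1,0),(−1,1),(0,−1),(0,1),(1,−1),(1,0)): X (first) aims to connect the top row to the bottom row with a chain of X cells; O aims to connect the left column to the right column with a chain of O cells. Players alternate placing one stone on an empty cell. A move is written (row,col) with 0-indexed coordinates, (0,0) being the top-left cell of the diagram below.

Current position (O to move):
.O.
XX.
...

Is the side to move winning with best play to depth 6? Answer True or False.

p1 O@[.O./XX./...]: (0,0)[OO./XX./...]-1* (0,2)[.OO/XX./...]-1 (1,2)[.O./XXO/...]-1 (2,0)[.O./XX./O..]-1 (2,1)[.O./XX./.O.]-1 (2,2)[.O./XX./..O]-1
p2 X@[OO./XX./...]: (0,2)[OOX/XX./...]+1* (1,2)[OO./XXX/...]-1 (2,0)[OO./XX./X..]-1 (2,1)[OO./XX./.X.]-1 (2,2)[OO./XX./..X]-1
p3 O@[OOX/XX./...]: (1,2)[OOX/XXO/...]-1* (2,0)[OOX/XX./O..]-1 (2,1)[OOX/XX./.O.]-1 (2,2)[OOX/XX./..O]-1
p4 X@[OOX/XXO/...]: (2,0)[OOX/XXO/X..]+1* (2,1)[OOX/XXO/.X.]+1 (2,2)[OOX/XXO/..X]+1
p5 O@[OOX/XXO/X..] terminal -1; root [.O./XX./...] d6

O winning at [.O./XX./...]: False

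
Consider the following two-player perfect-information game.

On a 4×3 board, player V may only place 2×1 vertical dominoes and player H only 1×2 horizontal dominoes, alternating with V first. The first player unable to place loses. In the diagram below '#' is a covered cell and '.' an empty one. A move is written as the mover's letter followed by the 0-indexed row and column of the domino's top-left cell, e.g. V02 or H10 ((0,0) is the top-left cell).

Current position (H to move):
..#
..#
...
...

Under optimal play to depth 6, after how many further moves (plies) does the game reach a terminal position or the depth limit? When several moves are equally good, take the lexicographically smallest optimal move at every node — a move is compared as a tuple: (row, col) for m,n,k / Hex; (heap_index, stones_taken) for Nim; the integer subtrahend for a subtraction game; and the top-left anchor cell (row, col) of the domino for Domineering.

[..#/..#/.../...] H move#1: H00:-1/###/..#/.../...*, H10:-1/..#/###/.../..., H20:-1/..#/..#/##./..., H21:-1/..#/..#/.##/..., H30:-1/..#/..#/.../##., H31:-1/..#/..#/.../.##
[###/..#/.../...] V move#2: V10:-1/###/#.#/#../..., V11:+1/###/.##/.#./...*, V20:-1/###/..#/#../#.., V21:+1/###/..#/.#./.#., V22:-1/###/..#/..#/..#
[###/.##/.#./...] H move#3: H30:-1/###/.##/.#./##.*, H31:-1/###/.##/.#./.##
[###/.##/.#./##.] V move#4: V10:+1/###/###/##./##.*, V22:+1/###/.##/.##/###
[###/###/##./##.] end (terminal -1, H#5); searched ..#/..#/.../... to 6

PV length from [..#/..#/.../...]: 4 plies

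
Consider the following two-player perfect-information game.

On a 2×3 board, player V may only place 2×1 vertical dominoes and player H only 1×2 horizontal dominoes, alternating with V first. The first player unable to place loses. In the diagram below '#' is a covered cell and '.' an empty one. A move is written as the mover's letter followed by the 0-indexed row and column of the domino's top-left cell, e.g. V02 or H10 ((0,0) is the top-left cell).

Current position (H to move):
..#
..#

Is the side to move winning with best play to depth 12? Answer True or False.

ply 1, H at ..#/..# | H00=+1→###/..#*; H10=+1→..#/###
ply 2: ###/..# is terminal -1 (V); from ..#/..# depth 12

H winning at [..#/..#]: True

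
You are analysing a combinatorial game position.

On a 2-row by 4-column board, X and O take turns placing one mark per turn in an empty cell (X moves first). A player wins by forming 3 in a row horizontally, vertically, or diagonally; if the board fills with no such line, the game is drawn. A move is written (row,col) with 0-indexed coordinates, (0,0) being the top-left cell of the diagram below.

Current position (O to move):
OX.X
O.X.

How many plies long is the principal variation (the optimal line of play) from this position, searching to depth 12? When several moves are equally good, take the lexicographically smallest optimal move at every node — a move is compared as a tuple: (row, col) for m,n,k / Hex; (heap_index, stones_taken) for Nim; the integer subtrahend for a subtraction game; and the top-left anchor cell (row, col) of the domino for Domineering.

PV length from [OX.X/O.X.]: 3 plies

p1 O@[OX.X/O.X.]: (0,2)[OXOX/O.X.]+0* (1,1)[OX.X/OOX.]-1 (1,3)[OX.X/O.XO]-1
p2 X@[OXOX/O.X.]: (1,1)[OXOX/OXX.]+0* (1,3)[OXOX/O.XX]+0
p3 O@[OXOX/OXX.]: (1,3)[OXOX/OXXO]+0*
p4 X@[OXOX/OXXO] terminal +0; root [OX.X/O.X.] d12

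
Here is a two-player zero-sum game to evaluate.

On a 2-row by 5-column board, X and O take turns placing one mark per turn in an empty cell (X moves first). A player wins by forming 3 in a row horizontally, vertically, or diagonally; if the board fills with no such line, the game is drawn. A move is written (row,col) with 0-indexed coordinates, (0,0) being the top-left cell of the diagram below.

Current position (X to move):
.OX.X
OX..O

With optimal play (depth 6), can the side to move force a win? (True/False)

X winning at [.OX.X/OX..O]: True

[.OX.X/OX..O] X move#1: (0,0):+0/XOX.X/OX..O, (0,3):+1/.OXXX/OX..O*, (1,2):+1/.OX.X/OXX.O, (1,3):+1/.OX.X/OX.XO
[.OXXX/OX..O] end (terminal -1, O#2); searched .OX.X/OX..O to 6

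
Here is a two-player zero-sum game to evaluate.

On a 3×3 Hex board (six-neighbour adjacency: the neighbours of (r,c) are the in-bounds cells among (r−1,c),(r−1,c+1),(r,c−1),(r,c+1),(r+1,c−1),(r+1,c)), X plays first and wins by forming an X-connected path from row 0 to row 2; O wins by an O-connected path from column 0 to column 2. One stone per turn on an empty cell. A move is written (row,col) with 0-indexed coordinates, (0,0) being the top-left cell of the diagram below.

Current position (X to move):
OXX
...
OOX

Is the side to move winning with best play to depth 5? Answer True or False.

X winning at [OXX/.../OOX]: True

[OXX/.../OOX] X move#1: (1,0):-1/OXX/X../OOX, (1,1):-1/OXX/.X./OOX, (1,2):+1/OXX/..X/OOX*
[OXX/..X/OOX] end (terminal -1, O#2); searched OXX/.../OOX to 5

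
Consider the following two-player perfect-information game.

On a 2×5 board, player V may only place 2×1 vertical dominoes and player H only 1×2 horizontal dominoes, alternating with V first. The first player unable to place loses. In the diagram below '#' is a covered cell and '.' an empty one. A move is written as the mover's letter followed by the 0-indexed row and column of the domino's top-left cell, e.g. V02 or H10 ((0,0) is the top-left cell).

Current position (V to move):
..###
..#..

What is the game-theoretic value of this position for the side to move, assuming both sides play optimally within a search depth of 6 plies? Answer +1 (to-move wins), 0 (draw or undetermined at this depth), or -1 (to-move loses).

p1 V@[..###/..#..]: V00[#.###/#.#..]+1* V01[.####/.##..]+1
p2 H@[#.###/#.#..]: H13[#.###/#.###]-1*
p3 V@[#.###/#.###]: V01[#####/#####]+1*
p4 H@[#####/#####] terminal -1; root [..###/..#..] d6

value(..###/..#.., V) = +1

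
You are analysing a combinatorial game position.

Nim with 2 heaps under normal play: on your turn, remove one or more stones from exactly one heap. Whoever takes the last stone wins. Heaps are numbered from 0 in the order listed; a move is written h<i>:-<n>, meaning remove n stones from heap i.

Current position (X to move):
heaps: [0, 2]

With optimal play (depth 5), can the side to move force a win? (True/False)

X winning at [(0,2)]: True

p1 X@[(0,2)]: h1:-1[(0,1)]-1 h1:-2[(0,0)]+1*
p2 O@[(0,0)] terminal -1; root [(0,2)] d5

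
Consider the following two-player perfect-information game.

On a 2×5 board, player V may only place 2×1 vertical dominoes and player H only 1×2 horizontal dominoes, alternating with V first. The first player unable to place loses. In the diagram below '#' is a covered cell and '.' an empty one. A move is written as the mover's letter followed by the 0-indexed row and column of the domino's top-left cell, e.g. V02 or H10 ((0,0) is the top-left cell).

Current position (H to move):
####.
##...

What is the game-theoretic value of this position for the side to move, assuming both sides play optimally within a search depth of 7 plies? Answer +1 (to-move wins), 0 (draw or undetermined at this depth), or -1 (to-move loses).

[####./##...] H move#1: H12:-1/####./####., H13:+1/####./##.##*
[####./##.##] end (terminal -1, V#2); searched ####./##... to 7

value(####./##..., H) = +1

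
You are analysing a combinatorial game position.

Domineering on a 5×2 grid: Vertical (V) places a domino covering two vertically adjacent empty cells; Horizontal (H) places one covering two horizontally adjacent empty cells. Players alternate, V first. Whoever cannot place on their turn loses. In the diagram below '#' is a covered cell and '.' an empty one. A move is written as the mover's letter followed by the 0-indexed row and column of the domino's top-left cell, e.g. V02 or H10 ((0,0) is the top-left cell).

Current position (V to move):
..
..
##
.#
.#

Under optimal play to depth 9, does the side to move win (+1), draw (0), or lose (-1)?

value(../../##/.#/.#, V) = +1

p1 V@[../../##/.#/.#]: V00[#./#./##/.#/.#]+1* V01[.#/.#/##/.#/.#]+1 V30[../../##/##/##]-1
p2 H@[#./#./##/.#/.#] terminal -1; root [../../##/.#/.#] d9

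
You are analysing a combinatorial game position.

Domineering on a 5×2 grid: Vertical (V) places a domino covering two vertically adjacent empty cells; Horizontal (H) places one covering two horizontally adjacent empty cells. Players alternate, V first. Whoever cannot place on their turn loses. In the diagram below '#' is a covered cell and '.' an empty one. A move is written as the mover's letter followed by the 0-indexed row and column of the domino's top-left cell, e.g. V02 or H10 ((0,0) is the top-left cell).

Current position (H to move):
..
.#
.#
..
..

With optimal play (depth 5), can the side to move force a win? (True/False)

H winning at [../.#/.#/../..]: True

[../.#/.#/../..] H move#1: H00:-1/##/.#/.#/../.., H30:+1/../.#/.#/##/..*, H40:+1/../.#/.#/../##
[../.#/.#/##/..] V move#2: V00:-1/#./##/.#/##/..*, V10:-1/../##/##/##/..
[#./##/.#/##/..] H move#3: H40:+1/#./##/.#/##/##*
[#./##/.#/##/##] end (terminal -1, V#4); searched ../.#/.#/../.. to 5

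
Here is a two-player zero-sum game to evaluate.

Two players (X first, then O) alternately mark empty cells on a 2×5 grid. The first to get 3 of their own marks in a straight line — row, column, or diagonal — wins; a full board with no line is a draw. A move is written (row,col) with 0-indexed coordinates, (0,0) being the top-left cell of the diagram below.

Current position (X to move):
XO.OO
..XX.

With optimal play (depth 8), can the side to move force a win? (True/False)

X winning at [XO.OO/..XX.]: True

ply 1, X at XO.OO/..XX. | (0,2)=+1→XOXOO/..XX.*; (1,0)=-1→XO.OO/X.XX.; (1,1)=+1→XO.OO/.XXX.; (1,4)=+1→XO.OO/..XXX
ply 2, O at XOXOO/..XX. | (1,0)=-1→XOXOO/O.XX.*; (1,1)=-1→XOXOO/.OXX.; (1,4)=-1→XOXOO/..XXO
ply 3, X at XOXOO/O.XX. | (1,1)=+1→XOXOO/OXXX.*; (1,4)=+1→XOXOO/O.XXX
ply 4: XOXOO/OXXX. is terminal -1 (O); from XO.OO/..XX. depth 8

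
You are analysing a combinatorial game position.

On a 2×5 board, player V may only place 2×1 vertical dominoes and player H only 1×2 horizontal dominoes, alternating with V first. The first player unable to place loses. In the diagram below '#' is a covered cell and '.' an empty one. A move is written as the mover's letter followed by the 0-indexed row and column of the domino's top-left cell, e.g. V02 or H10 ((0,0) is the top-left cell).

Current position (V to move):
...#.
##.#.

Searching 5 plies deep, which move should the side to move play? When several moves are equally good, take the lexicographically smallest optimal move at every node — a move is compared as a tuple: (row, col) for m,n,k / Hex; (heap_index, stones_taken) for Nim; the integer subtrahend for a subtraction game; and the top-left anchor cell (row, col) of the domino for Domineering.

V's best at [...#./##.#.]: V02

[...#./##.#.] V move#1: V02:+1/..##./####.*, V04:-1/...##/##.##
[..##./####.] H move#2: H00:-1/####./####.*
[####./####.] V move#3: V04:+1/#####/#####*
[#####/#####] end (terminal -1, H#4); searched ...#./##.#. to 5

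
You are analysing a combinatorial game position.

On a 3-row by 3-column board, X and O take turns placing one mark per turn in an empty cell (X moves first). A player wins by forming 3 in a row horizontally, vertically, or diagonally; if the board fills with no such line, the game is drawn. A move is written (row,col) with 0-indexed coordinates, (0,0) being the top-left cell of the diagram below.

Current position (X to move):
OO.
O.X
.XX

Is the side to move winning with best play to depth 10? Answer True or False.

X winning at [OO./O.X/.XX]: True

ply 1, X at OO./O.X/.XX | (0,2)=+1→OOX/O.X/.XX*; (1,1)=-1→OO./OXX/.XX; (2,0)=+1→OO./O.X/XXX
ply 2: OOX/O.X/.XX is terminal -1 (O); from OO./O.X/.XX depth 10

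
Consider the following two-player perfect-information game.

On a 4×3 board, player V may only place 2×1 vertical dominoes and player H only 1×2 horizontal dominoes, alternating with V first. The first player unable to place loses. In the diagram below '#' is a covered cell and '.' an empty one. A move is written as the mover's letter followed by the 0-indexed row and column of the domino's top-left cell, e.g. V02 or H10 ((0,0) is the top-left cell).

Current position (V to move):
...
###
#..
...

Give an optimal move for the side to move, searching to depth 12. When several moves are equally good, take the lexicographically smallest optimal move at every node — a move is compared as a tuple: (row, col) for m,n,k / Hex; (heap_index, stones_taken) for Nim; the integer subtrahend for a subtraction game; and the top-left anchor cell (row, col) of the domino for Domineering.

V's best at [.../###/#../...]: V21

ply 1, V at .../###/#../... | V21=+1→.../###/##./.#.*; V22=-1→.../###/#.#/..#
ply 2, H at .../###/##./.#. | H00=-1→##./###/##./.#.*; H01=-1→.##/###/##./.#.
ply 3, V at ##./###/##./.#. | V22=+1→##./###/###/.##*
ply 4: ##./###/###/.## is terminal -1 (H); from .../###/#../... depth 12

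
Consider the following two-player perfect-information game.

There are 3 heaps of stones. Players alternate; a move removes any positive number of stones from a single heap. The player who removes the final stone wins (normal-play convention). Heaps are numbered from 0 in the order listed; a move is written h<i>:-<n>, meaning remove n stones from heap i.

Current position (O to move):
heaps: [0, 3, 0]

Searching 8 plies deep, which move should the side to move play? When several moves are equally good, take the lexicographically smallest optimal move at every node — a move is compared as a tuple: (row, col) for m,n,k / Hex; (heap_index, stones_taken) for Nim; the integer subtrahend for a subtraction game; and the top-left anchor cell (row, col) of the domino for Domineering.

O's best at [(0,3,0)]: h1:-3

[(0,3,0)] O move#1: h1:-1:-1/(0,2,0), h1:-2:-1/(0,1,0), h1:-3:+1/(0,0,0)*
[(0,0,0)] end (terminal -1, X#2); searched (0,3,0) to 8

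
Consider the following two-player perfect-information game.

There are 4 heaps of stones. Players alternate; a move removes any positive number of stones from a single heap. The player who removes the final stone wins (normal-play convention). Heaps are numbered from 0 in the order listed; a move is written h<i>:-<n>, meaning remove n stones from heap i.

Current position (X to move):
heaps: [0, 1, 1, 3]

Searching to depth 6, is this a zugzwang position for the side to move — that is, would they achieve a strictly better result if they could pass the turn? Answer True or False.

[(0,1,1,3)] X move#1: h1:-1:-1/(0,0,1,3), h2:-1:-1/(0,1,0,3), h3:-1:-1/(0,1,1,2), h3:-2:-1/(0,1,1,1), h3:-3:+1/(0,1,1,0)*
[(0,1,1,0)] O move#2: h1:-1:-1/(0,0,1,0)*, h2:-1:-1/(0,1,0,0)
[(0,0,1,0)] X move#3: h2:-1:+1/(0,0,0,0)*
[(0,0,0,0)] end (terminal -1, O#4); searched (0,1,1,3) to 6
pass branch (O moves first from the same position):
  | [(0,1,1,3)] O move#1: h1:-1:-1/(0,0,1,3), h2:-1:-1/(0,1,0,3), h3:-1:-1/(0,1,1,2), h3:-2:-1/(0,1,1,1), h3:-3:+1/(0,1,1,0)*
  | [(0,1,1,0)] X move#2: h1:-1:-1/(0,0,1,0)*, h2:-1:-1/(0,1,0,0)
  | [(0,0,1,0)] O move#3: h2:-1:+1/(0,0,0,0)*
  | [(0,0,0,0)] end (terminal -1, X#4); searched (0,1,1,3) to 6
X moving scores +1; X passing scores -1

zugzwang((0,1,1,3), X) = False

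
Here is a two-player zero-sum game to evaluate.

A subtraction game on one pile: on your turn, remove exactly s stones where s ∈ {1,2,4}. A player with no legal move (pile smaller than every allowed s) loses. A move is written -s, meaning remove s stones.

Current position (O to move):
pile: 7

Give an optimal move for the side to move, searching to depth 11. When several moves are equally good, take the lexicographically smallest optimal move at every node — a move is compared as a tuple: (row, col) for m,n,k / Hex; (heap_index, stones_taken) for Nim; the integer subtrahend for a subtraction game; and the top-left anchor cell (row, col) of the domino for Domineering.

O's best at [7]: -1

ply 1, O at 7 | -1=+1→6*; -2=-1→5; -4=+1→3
ply 2, X at 6 | -1=-1→5*; -2=-1→4; -4=-1→2
ply 3, O at 5 | -1=-1→4; -2=+1→3*; -4=-1→1
ply 4, X at 3 | -1=-1→2*; -2=-1→1
ply 5, O at 2 | -1=-1→1; -2=+1→0*
ply 6: 0 is terminal -1 (X); from 7 depth 11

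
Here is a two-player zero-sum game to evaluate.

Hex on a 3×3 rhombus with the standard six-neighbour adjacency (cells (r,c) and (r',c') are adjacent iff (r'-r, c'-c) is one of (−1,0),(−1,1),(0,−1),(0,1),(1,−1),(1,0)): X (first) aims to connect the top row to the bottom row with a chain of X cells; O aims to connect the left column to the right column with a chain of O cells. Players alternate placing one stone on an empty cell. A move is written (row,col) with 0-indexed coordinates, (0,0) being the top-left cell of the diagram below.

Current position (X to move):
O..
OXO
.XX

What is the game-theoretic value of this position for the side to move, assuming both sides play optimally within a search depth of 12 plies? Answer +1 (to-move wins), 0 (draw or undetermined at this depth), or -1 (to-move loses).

value(O../OXO/.XX, X) = +1

p1 X@[O../OXO/.XX]: (0,1)[OX./OXO/.XX]+1* (0,2)[O.X/OXO/.XX]+1 (2,0)[O../OXO/XXX]+1
p2 O@[OX./OXO/.XX] terminal -1; root [O../OXO/.XX] d12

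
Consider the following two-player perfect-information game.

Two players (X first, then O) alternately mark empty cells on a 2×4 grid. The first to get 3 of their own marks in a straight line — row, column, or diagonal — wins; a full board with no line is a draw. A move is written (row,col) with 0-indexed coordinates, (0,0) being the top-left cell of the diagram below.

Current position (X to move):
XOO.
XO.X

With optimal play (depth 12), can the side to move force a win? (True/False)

X winning at [XOO./XO.X]: False

p1 X@[XOO./XO.X]: (0,3)[XOOX/XO.X]+0* (1,2)[XOO./XOXX]-1
p2 O@[XOOX/XO.X]: (1,2)[XOOX/XOOX]+0*
p3 X@[XOOX/XOOX] terminal +0; root [XOO./XO.X] d12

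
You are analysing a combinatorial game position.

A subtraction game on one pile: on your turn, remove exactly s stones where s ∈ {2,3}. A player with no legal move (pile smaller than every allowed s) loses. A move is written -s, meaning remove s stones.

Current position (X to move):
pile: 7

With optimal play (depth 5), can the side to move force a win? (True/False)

ply 1, X at 7 | -2=+1→5*; -3=-1→4
ply 2, O at 5 | -2=-1→3*; -3=-1→2
ply 3, X at 3 | -2=+1→1*; -3=+1→0
ply 4: 1 is terminal -1 (O); from 7 depth 5

X winning at [7]: True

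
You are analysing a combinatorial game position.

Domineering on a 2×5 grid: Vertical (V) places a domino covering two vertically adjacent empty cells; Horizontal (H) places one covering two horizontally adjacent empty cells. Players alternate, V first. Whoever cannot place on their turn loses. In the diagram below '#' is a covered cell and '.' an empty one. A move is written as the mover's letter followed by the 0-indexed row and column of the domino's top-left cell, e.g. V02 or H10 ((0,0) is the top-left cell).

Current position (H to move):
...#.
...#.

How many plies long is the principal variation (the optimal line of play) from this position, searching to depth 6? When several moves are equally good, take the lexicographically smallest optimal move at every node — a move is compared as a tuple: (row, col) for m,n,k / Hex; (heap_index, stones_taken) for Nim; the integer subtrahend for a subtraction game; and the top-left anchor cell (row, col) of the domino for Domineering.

ply 1, H at ...#./...#. | H00=-1→##.#./...#.*; H01=-1→.###./...#.; H10=-1→...#./##.#.; H11=-1→...#./.###.
ply 2, V at ##.#./...#. | V02=+1→####./..##.*; V04=-1→##.##/...##
ply 3, H at ####./..##. | H10=-1→####./####.*
ply 4, V at ####./####. | V04=+1→#####/#####*
ply 5: #####/##### is terminal -1 (H); from ...#./...#. depth 6

PV length from [...#./...#.]: 4 plies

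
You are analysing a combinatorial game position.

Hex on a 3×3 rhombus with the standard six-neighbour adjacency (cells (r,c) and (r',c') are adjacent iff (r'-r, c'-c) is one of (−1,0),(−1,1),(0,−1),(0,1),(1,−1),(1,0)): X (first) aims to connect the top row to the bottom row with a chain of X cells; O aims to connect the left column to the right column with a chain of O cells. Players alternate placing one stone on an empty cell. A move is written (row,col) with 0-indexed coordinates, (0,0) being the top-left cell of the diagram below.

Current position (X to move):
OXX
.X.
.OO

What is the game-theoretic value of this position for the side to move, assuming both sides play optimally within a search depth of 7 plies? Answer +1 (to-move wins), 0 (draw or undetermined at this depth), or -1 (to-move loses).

[OXX/.X./.OO] X move#1: (1,0):-1/OXX/XX./.OO, (1,2):-1/OXX/.XX/.OO, (2,0):+1/OXX/.X./XOO*
[OXX/.X./XOO] end (terminal -1, O#2); searched OXX/.X./.OO to 7

value(OXX/.X./.OO, X) = +1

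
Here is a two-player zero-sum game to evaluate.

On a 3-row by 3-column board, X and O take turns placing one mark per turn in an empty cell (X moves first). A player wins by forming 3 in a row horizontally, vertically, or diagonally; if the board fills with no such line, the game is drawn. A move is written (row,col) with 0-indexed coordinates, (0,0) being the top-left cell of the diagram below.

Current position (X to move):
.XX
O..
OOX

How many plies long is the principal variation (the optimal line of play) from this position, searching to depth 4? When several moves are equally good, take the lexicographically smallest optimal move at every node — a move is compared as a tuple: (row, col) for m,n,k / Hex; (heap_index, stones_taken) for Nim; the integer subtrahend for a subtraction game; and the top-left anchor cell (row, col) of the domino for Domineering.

PV length from [.XX/O../OOX]: 1 ply

[.XX/O../OOX] X move#1: (0,0):+1/XXX/O../OOX*, (1,1):-1/.XX/OX./OOX, (1,2):+1/.XX/O.X/OOX
[XXX/O../OOX] end (terminal -1, O#2); searched .XX/O../OOX to 4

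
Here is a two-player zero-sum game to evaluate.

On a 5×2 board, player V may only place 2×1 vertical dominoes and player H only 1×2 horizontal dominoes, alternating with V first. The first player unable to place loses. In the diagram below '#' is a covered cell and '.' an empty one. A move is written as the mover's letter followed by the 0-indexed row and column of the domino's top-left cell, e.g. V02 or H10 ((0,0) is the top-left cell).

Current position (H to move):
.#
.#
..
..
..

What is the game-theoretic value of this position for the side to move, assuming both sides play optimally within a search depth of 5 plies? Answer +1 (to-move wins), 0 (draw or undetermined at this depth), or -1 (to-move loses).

value(.#/.#/../../.., H) = +1

ply 1, H at .#/.#/../../.. | H20=-1→.#/.#/##/../..; H30=+1→.#/.#/../##/..*; H40=-1→.#/.#/../../##
ply 2, V at .#/.#/../##/.. | V00=-1→##/##/../##/..*; V10=-1→.#/##/#./##/..
ply 3, H at ##/##/../##/.. | H20=+1→##/##/##/##/..*; H40=+1→##/##/../##/##
ply 4: ##/##/##/##/.. is terminal -1 (V); from .#/.#/../../.. depth 5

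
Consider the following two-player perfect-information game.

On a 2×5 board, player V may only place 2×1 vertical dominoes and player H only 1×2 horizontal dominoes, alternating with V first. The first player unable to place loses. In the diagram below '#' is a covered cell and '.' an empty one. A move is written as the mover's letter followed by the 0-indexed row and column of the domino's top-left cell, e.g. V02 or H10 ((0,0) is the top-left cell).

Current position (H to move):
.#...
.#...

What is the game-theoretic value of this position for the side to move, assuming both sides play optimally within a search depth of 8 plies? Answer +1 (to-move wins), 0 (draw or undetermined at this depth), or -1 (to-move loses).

[.#.../.#...] H move#1: H02:-1/.###./.#...*, H03:-1/.#.##/.#..., H12:-1/.#.../.###., H13:-1/.#.../.#.##
[.###./.#...] V move#2: V00:-1/####./##..., V04:+1/.####/.#..#*
[.####/.#..#] H move#3: H12:-1/.####/.####*
[.####/.####] V move#4: V00:+1/#####/#####*
[#####/#####] end (terminal -1, H#5); searched .#.../.#... to 8

value(.#.../.#..., H) = -1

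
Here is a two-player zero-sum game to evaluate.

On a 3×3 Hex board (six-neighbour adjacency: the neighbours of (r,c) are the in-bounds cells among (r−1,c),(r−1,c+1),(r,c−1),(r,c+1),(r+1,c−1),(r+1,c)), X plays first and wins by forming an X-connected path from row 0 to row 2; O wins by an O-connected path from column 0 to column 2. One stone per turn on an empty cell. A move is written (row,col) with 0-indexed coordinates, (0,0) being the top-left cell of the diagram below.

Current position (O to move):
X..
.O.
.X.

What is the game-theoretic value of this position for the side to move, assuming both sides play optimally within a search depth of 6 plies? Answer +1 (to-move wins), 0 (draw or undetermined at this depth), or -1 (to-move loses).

value(X../.O./.X., O) = +1

ply 1, O at X../.O./.X. | (0,1)=+1→XO./.O./.X.*; (0,2)=+1→X.O/.O./.X.; (1,0)=+1→X../OO./.X.; (1,2)=+1→X../.OO/.X.; (2,0)=+1→X../.O./OX.; (2,2)=+1→X../.O./.XO
ply 2, X at XO./.O./.X. | (0,2)=-1→XOX/.O./.X.*; (1,0)=-1→XO./XO./.X.; (1,2)=-1→XO./.OX/.X.; (2,0)=-1→XO./.O./XX.; (2,2)=-1→XO./.O./.XX
ply 3, O at XOX/.O./.X. | (1,0)=-1→XOX/OO./.X.; (1,2)=+1→XOX/.OO/.X.*; (2,0)=-1→XOX/.O./OX.; (2,2)=-1→XOX/.O./.XO
ply 4, X at XOX/.OO/.X. | (1,0)=-1→XOX/XOO/.X.*; (2,0)=-1→XOX/.OO/XX.; (2,2)=-1→XOX/.OO/.XX
ply 5, O at XOX/XOO/.X. | (2,0)=+1→XOX/XOO/OX.*; (2,2)=-1→XOX/XOO/.XO
ply 6: XOX/XOO/OX. is terminal -1 (X); from X../.O./.X. depth 6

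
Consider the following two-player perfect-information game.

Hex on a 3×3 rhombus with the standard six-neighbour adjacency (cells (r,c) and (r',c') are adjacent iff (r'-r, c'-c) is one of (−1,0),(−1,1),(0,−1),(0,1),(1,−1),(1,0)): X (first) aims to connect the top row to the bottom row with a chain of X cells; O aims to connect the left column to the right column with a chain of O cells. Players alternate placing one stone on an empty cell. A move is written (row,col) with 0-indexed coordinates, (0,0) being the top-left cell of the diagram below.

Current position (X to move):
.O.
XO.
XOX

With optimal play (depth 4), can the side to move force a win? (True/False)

X winning at [.O./XO./XOX]: True

p1 X@[.O./XO./XOX]: (0,0)[XO./XO./XOX]+1* (0,2)[.OX/XO./XOX]+1 (1,2)[.O./XOX/XOX]+1
p2 O@[XO./XO./XOX] terminal -1; root [.O./XO./XOX] d4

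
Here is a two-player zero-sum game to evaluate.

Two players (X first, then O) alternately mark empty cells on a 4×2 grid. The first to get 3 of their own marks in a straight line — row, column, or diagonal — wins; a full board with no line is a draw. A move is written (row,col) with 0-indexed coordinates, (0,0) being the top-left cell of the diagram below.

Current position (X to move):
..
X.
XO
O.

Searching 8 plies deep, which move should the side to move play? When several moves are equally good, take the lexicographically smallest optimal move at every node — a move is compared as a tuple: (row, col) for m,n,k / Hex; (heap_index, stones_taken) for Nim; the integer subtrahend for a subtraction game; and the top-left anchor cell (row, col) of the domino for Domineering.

p1 X@[../X./XO/O.]: (0,0)[X./X./XO/O.]+1* (0,1)[.X/X./XO/O.]+0 (1,1)[../XX/XO/O.]+0 (3,1)[../X./XO/OX]+0
p2 O@[X./X./XO/O.] terminal -1; root [../X./XO/O.] d8

X's best at [../X./XO/O.]: (0,0)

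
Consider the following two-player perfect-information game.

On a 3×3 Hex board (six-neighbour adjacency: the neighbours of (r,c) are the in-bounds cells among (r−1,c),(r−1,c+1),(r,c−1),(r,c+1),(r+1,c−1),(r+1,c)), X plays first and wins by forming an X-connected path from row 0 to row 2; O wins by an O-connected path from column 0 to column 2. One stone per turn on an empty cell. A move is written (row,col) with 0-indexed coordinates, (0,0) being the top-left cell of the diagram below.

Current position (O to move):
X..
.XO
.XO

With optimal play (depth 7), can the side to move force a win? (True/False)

O winning at [X../.XO/.XO]: False

ply 1, O at X../.XO/.XO | (0,1)=-1→XO./.XO/.XO*; (0,2)=-1→X.O/.XO/.XO; (1,0)=-1→X../OXO/.XO; (2,0)=-1→X../.XO/OXO
ply 2, X at XO./.XO/.XO | (0,2)=+1→XOX/.XO/.XO*; (1,0)=+1→XO./XXO/.XO; (2,0)=+1→XO./.XO/XXO
ply 3: XOX/.XO/.XO is terminal -1 (O); from X../.XO/.XO depth 7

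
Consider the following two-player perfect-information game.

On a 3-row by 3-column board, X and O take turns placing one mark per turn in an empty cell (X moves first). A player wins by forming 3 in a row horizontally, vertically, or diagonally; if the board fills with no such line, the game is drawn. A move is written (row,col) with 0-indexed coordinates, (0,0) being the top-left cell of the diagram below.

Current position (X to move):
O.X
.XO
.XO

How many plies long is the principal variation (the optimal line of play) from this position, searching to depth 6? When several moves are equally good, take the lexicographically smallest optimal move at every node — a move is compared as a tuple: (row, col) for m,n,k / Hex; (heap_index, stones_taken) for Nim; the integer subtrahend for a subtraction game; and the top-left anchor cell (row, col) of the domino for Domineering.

PV length from [O.X/.XO/.XO]: 1 ply

[O.X/.XO/.XO] X move#1: (0,1):+1/OXX/.XO/.XO*, (1,0):+1/O.X/XXO/.XO, (2,0):+1/O.X/.XO/XXO
[OXX/.XO/.XO] end (terminal -1, O#2); searched O.X/.XO/.XO to 6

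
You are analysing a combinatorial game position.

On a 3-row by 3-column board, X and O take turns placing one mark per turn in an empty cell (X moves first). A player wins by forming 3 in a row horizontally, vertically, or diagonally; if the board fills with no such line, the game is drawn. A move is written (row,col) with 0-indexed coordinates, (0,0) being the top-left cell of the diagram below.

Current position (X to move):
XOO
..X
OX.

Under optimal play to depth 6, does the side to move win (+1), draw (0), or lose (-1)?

p1 X@[XOO/..X/OX.]: (1,0)[XOO/X.X/OX.]-1 (1,1)[XOO/.XX/OX.]+1* (2,2)[XOO/..X/OXX]-1
p2 O@[XOO/.XX/OX.]: (1,0)[XOO/OXX/OX.]-1* (2,2)[XOO/.XX/OXO]-1
p3 X@[XOO/OXX/OX.]: (2,2)[XOO/OXX/OXX]+1*
p4 O@[XOO/OXX/OXX] terminal -1; root [XOO/..X/OX.] d6

value(XOO/..X/OX., X) = +1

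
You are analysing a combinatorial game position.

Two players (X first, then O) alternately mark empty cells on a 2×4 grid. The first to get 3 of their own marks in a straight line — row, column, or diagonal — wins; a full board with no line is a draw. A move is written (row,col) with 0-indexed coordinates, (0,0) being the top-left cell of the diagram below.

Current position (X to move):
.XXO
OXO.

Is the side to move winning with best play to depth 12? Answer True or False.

p1 X@[.XXO/OXO.]: (0,0)[XXXO/OXO.]+1* (1,3)[.XXO/OXOX]+0
p2 O@[XXXO/OXO.] terminal -1; root [.XXO/OXO.] d12

X winning at [.XXO/OXO.]: True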